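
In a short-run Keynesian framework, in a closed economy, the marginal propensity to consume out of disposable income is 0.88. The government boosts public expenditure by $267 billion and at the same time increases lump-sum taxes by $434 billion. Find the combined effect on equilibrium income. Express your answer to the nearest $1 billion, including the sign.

Expenditure multiplier = 1/(1 − MPC) = 1/(1 − 0.88) = 1/0.12 ≈ 8.333.
ΔG contributes k·ΔG = (+$267 billion) / 0.12 = +$2,225 billion.
ΔT of +$434 billion changes first-round spending by −c·ΔT = −$381.92 billion, contributing k·(−c·ΔT) = (−$381.92 billion) / 0.12 ≈ −$3,182.7 billion.
Net ΔY = k(ΔG − c·ΔT) = (−$114.92 billion) / 0.12 ≈ −$958 billion.

−$958 billion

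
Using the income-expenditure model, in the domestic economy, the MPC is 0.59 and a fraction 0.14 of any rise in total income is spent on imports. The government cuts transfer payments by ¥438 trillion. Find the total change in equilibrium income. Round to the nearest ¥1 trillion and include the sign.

−¥470 trillion

The transfer change shifts disposable income by −¥438 trillion, so first-round consumption changes by c·ΔTR = 0.59 × (−¥438 trillion) = −¥258.42 trillion.
Expenditure multiplier = 1/(1 − c + m) = 1/(1 − 0.59 + 0.14) = 1/0.55 ≈ 1.818.
The transfer multiplier is c × k ≈ 1.073, so ΔY = k × (c·ΔTR) = (−¥258.42 trillion) / 0.55 ≈ −¥470 trillion.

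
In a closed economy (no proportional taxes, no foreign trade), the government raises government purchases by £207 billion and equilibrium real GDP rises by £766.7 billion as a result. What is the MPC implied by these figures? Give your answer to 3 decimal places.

Implied spending multiplier k = ΔY/ΔG = 766.7/207 ≈ 3.7039.
Since k = 1/(1 − MPC), MPC = 1 − 1/k = 1 − ΔG/ΔY = 1 − 207/766.7 ≈ 0.730.

0.730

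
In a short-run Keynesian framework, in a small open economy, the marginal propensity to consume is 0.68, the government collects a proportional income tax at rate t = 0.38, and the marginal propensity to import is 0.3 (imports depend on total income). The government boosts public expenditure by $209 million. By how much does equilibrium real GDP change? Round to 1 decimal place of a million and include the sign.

+$237.9 million

Government-spending multiplier = 1/(1 − c(1−t) + m) = 1/(1 − 0.68×0.62 + 0.3) = 1/0.8784 ≈ 1.138.
ΔY = k × ΔG = (+$209 million) / 0.8784 ≈ +$237.9 million.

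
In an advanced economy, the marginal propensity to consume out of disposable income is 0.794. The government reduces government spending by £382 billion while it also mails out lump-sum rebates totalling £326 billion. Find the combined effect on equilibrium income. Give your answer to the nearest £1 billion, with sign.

Expenditure multiplier = 1/(1 − MPC) = 1/(1 − 0.794) = 1/0.206 ≈ 4.854.
ΔG contributes k·ΔG = (−£382 billion) / 0.206 ≈ −£1,854.4 billion.
ΔT of −£326 billion changes first-round spending by −c·ΔT = +£258.844 billion, contributing k·(−c·ΔT) = (+£258.844 billion) / 0.206 ≈ +£1,256.5 billion.
Net ΔY = k(ΔG − c·ΔT) = (−£123.156 billion) / 0.206 ≈ −£598 billion.

−£598 billion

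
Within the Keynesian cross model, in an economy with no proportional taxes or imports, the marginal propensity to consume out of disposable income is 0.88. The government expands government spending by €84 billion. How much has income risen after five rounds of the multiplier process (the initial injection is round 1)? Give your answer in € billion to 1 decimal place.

Round 1 adds ΔG = €84 billion; each later round is MPC = 0.88 times the previous.
After 5 rounds: 84 + 73.92 + 65.0496 + 57.243648 + 50.37441024 = ΔG·(1 − c^5)/(1 − c) = 84 × (1 − 0.5277319168)/0.12 ≈ €330.6 billion.

€330.6 billion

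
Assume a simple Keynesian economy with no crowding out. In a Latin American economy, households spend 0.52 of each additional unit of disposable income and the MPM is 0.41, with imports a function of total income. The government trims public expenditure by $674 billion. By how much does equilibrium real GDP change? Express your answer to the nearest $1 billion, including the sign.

−$757 billion

Government-spending multiplier = 1/(1 − c + m) = 1/(1 − 0.52 + 0.41) = 1/0.89 ≈ 1.124.
ΔY = k × ΔG = (−$674 billion) / 0.89 ≈ −$757 billion.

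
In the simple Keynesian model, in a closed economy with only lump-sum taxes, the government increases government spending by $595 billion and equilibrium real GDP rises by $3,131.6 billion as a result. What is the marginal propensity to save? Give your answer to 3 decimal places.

Implied spending multiplier k = ΔY/ΔG = 3,131.6/595 ≈ 5.2632.
Since k = 1/(1 − MPC), MPC = 1 − 1/k = 1 − ΔG/ΔY = 1 − 595/3,131.6 ≈ 0.810.
MPS = 1 − MPC = 0.190.

0.190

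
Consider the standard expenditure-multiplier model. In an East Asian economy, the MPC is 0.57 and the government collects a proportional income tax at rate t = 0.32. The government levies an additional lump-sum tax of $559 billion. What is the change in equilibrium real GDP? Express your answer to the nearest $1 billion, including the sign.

A lump-sum tax change of +$559 billion shifts disposable income by −$559 billion; first-round consumption changes by −c × ΔT = −0.57 × (+$559 billion) = −$318.63 billion.
Expenditure multiplier = 1/(1 − c(1−t)) = 1/(1 − 0.57×0.68) = 1/0.6124 ≈ 1.633.
The tax multiplier is −c × k ≈ −0.931, so ΔY = k × (−c·ΔT) = (−$318.63 billion) / 0.6124 ≈ −$520 billion.

−$520 billion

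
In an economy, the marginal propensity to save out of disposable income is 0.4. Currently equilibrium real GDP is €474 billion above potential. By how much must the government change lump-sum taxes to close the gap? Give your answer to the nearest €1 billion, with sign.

MPC = 1 − MPS = 1 − 0.4 = 0.6.
Spending multiplier = 1/(1 − MPC) = 1/(1 − 0.6) = 1/0.4 = 2.5.
Tax multiplier = −c·k = −0.6/0.4 = −1.5. Need ΔY = −€474 billion, so ΔT = ΔY/(−c·k) = −(−€474 billion) × 0.4 / 0.6 = +€316 billion.
The government should raise lump-sum taxes by €316 billion.

+€316 billion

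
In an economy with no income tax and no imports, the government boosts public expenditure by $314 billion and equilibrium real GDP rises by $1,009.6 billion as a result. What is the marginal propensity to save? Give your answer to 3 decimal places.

0.311

Implied spending multiplier k = ΔY/ΔG = 1,009.6/314 ≈ 3.2153.
Since k = 1/(1 − MPC), MPC = 1 − 1/k = 1 − ΔG/ΔY = 1 − 314/1,009.6 ≈ 0.689.
MPS = 1 − MPC = 0.311.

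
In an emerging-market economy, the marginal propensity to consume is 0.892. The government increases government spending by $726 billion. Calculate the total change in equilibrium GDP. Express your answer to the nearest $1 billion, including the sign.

Spending multiplier = 1/(1 − MPC) = 1/(1 − 0.892) = 1/0.108 ≈ 9.259.
ΔY = k × ΔG = (+$726 billion) / 0.108 ≈ +$6,722 billion.

+$6,722 billion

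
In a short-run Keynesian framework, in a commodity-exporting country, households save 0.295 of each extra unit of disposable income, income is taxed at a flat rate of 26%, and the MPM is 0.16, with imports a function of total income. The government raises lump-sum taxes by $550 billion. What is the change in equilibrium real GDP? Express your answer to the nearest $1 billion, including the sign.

−$607 billion

MPC = 1 − MPS = 1 − 0.295 = 0.705.
A lump-sum tax change of +$550 billion shifts disposable income by −$550 billion; first-round consumption changes by −c × ΔT = −0.705 × (+$550 billion) = −$387.75 billion.
Expenditure multiplier = 1/(1 − c(1−t) + m) = 1/(1 − 0.705×0.74 + 0.16) = 1/0.6383 ≈ 1.567.
The tax multiplier is −c × k ≈ −1.104, so ΔY = k × (−c·ΔT) = (−$387.75 billion) / 0.6383 ≈ −$607 billion.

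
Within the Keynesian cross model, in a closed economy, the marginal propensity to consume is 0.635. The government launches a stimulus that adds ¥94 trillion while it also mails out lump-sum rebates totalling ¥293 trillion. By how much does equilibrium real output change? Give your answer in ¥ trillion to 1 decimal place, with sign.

+¥767.3 trillion

Expenditure multiplier = 1/(1 − MPC) = 1/(1 − 0.635) = 1/0.365 ≈ 2.74.
ΔG contributes k·ΔG = (+¥94 trillion) / 0.365 ≈ +¥257.5 trillion.
ΔT of −¥293 trillion changes first-round spending by −c·ΔT = +¥186.055 trillion, contributing k·(−c·ΔT) = (+¥186.055 trillion) / 0.365 ≈ +¥509.7 trillion.
Net ΔY = k(ΔG − c·ΔT) = (+¥280.055 trillion) / 0.365 ≈ +¥767.3 trillion.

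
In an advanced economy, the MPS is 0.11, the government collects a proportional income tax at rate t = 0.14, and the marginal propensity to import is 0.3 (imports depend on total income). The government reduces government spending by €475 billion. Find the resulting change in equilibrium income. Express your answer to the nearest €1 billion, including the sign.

−€889 billion

MPC = 1 − MPS = 1 − 0.11 = 0.89.
Government-spending multiplier = 1/(1 − c(1−t) + m) = 1/(1 − 0.89×0.86 + 0.3) = 1/0.5346 ≈ 1.871.
ΔY = k × ΔG = (−€475 billion) / 0.5346 ≈ −€889 billion.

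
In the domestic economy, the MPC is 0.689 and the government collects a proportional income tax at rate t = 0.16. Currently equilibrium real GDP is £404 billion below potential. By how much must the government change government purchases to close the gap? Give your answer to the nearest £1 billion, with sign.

+£170 billion

Spending multiplier = 1/(1 − c(1−t)) = 1/(1 − 0.689×0.84) = 1/0.42124 ≈ 2.374.
Need ΔY = +£404 billion, so ΔG = ΔY/k = (+£404 billion) × 0.42124 ≈ +£170 billion.
The government should increase government purchases by £170 billion.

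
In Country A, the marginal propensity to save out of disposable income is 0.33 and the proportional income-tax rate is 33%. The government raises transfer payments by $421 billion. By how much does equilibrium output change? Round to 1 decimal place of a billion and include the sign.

+$511.8 billion

MPC = 1 − MPS = 1 − 0.33 = 0.67.
The transfer change shifts disposable income by +$421 billion, so first-round consumption changes by c·ΔTR = 0.67 × (+$421 billion) = +$282.07 billion.
Expenditure multiplier = 1/(1 − c(1−t)) = 1/(1 − 0.67×0.67) = 1/0.5511 ≈ 1.815.
The transfer multiplier is c × k ≈ 1.216, so ΔY = k × (c·ΔTR) = (+$282.07 billion) / 0.5511 ≈ +$511.8 billion.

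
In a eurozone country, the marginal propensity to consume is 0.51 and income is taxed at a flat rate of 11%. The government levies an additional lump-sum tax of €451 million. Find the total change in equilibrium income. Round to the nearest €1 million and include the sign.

A lump-sum tax change of +€451 million shifts disposable income by −€451 million; first-round consumption changes by −c × ΔT = −0.51 × (+€451 million) = −€230.01 million.
Expenditure multiplier = 1/(1 − c(1−t)) = 1/(1 − 0.51×0.89) = 1/0.5461 ≈ 1.831.
The tax multiplier is −c × k ≈ −0.934, so ΔY = k × (−c·ΔT) = (−€230.01 million) / 0.5461 ≈ −€421 million.

−€421 million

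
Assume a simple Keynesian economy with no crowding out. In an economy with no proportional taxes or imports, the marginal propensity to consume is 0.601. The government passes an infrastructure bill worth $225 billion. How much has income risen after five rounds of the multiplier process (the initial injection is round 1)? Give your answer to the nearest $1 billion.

Round 1 adds ΔG = $225 billion; each later round is MPC = 0.601 times the previous.
After 5 rounds: 225 + 135.225 + 81.270225 + 48.843405225 + 29.354886540225 = ΔG·(1 − c^5)/(1 − c) = 225 × (1 − 0.078410163603001)/0.399 ≈ $520 billion.

$520 billion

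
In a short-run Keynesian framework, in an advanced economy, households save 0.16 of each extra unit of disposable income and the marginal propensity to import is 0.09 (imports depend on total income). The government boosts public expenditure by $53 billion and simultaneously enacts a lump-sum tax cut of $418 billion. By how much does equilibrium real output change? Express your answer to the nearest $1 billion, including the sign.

+$1,616 billion

MPC = 1 − MPS = 1 − 0.16 = 0.84.
Expenditure multiplier = 1/(1 − c + m) = 1/(1 − 0.84 + 0.09) = 1/0.25 = 4.
ΔG contributes k·ΔG = (+$53 billion) / 0.25 = +$212 billion.
ΔT of −$418 billion changes first-round spending by −c·ΔT = +$351.12 billion, contributing k·(−c·ΔT) = (+$351.12 billion) / 0.25 ≈ +$1,404.5 billion.
Net ΔY = k(ΔG − c·ΔT) = (+$404.12 billion) / 0.25 ≈ +$1,616 billion.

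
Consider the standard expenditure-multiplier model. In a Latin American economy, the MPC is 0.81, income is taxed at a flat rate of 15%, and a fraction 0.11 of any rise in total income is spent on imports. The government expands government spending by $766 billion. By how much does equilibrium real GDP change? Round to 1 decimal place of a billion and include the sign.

+$1,817.3 billion

Spending multiplier = 1/(1 − c(1−t) + m) = 1/(1 − 0.81×0.85 + 0.11) = 1/0.4215 ≈ 2.372.
ΔY = k × ΔG = (+$766 billion) / 0.4215 ≈ +$1,817.3 billion.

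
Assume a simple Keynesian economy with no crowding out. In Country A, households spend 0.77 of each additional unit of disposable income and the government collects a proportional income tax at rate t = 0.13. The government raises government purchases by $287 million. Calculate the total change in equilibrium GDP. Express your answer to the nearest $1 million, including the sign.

+$869 million

Expenditure multiplier = 1/(1 − c(1−t)) = 1/(1 − 0.77×0.87) = 1/0.3301 ≈ 3.029.
ΔY = k × ΔG = (+$287 million) / 0.3301 ≈ +$869 million.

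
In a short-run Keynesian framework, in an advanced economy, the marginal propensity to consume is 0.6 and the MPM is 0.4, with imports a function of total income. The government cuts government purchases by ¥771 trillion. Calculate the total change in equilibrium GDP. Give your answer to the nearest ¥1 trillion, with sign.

Expenditure multiplier = 1/(1 − c + m) = 1/(1 − 0.6 + 0.4) = 1/0.8 = 1.25.
ΔY = k × ΔG = (−¥771 trillion) / 0.8 ≈ −¥964 trillion.

−¥964 trillion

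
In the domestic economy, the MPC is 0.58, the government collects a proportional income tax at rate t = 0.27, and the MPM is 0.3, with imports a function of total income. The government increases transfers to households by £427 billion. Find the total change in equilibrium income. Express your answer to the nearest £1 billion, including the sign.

+£283 billion

The transfer change shifts disposable income by +£427 billion, so first-round consumption changes by c·ΔTR = 0.58 × (+£427 billion) = +£247.66 billion.
Expenditure multiplier = 1/(1 − c(1−t) + m) = 1/(1 − 0.58×0.73 + 0.3) = 1/0.8766 ≈ 1.141.
The transfer multiplier is c × k ≈ 0.662, so ΔY = k × (c·ΔTR) = (+£247.66 billion) / 0.8766 ≈ +£283 billion.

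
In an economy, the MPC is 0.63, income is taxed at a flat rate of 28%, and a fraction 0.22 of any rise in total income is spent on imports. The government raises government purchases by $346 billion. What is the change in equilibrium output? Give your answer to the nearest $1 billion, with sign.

Spending multiplier = 1/(1 − c(1−t) + m) = 1/(1 − 0.63×0.72 + 0.22) = 1/0.7664 ≈ 1.305.
ΔY = k × ΔG = (+$346 billion) / 0.7664 ≈ +$451 billion.

+$451 billion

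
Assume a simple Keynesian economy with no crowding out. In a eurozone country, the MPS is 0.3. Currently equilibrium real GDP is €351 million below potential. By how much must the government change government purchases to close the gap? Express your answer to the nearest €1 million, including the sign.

+€105 million

MPC = 1 − MPS = 1 − 0.3 = 0.7.
Spending multiplier = 1/(1 − MPC) = 1/(1 − 0.7) = 1/0.3 ≈ 3.333.
Need ΔY = +€351 million, so ΔG = ΔY/k = (+€351 million) × 0.3 ≈ +€105 million.
The government should increase government purchases by €105 million.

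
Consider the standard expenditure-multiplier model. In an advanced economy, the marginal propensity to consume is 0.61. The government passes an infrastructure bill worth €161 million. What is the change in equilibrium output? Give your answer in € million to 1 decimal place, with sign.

+€412.8 million

Spending multiplier = 1/(1 − MPC) = 1/(1 − 0.61) = 1/0.39 ≈ 2.564.
ΔY = k × ΔG = (+€161 million) / 0.39 ≈ +€412.8 million.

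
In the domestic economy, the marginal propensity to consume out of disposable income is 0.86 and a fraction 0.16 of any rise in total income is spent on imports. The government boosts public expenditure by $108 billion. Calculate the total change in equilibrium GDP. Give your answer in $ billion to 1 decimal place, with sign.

+$360.0 billion

Government-spending multiplier = 1/(1 − c + m) = 1/(1 − 0.86 + 0.16) = 1/0.3 ≈ 3.333.
ΔY = k × ΔG = (+$108 billion) / 0.3 = +$360 billion.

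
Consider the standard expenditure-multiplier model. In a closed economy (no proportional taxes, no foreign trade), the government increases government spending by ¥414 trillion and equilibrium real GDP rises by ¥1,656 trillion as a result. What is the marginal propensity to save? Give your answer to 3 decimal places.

Implied spending multiplier k = ΔY/ΔG = 1,656/414 = 4.
Since k = 1/(1 − MPC), MPC = 1 − 1/k = 1 − ΔG/ΔY = 1 − 414/1,656 = 0.750.
MPS = 1 − MPC = 0.250.

0.250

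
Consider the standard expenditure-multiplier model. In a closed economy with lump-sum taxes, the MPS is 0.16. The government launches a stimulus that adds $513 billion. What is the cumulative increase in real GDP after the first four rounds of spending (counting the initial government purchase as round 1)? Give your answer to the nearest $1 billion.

MPC = 1 − MPS = 1 − 0.16 = 0.84.
Round 1 adds ΔG = $513 billion; each later round is MPC = 0.84 times the previous.
After 4 rounds: 513 + 430.92 + 361.9728 + 304.057152 = ΔG·(1 − c^4)/(1 − c) = 513 × (1 − 0.49787136)/0.16 ≈ $1,610 billion.

$1,610 billion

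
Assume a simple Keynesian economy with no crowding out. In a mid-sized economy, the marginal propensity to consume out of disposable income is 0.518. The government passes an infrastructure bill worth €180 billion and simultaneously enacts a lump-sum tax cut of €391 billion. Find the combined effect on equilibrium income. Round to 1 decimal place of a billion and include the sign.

Expenditure multiplier = 1/(1 − MPC) = 1/(1 − 0.518) = 1/0.482 ≈ 2.075.
ΔG contributes k·ΔG = (+€180 billion) / 0.482 ≈ +€373.4 billion.
ΔT of −€391 billion changes first-round spending by −c·ΔT = +€202.538 billion, contributing k·(−c·ΔT) = (+€202.538 billion) / 0.482 ≈ +€420.2 billion.
Net ΔY = k(ΔG − c·ΔT) = (+€382.538 billion) / 0.482 ≈ +€793.6 billion.

+€793.6 billion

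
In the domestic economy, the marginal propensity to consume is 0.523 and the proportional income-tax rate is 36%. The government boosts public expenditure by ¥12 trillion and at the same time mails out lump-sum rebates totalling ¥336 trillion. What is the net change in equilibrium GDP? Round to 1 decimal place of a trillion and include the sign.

+¥282.2 trillion

Expenditure multiplier = 1/(1 − c(1−t)) = 1/(1 − 0.523×0.64) = 1/0.66528 ≈ 1.503.
ΔG contributes k·ΔG = (+¥12 trillion) / 0.66528 ≈ +¥18 trillion.
ΔT of −¥336 trillion changes first-round spending by −c·ΔT = +¥175.728 trillion, contributing k·(−c·ΔT) = (+¥175.728 trillion) / 0.66528 ≈ +¥264.1 trillion.
Net ΔY = k(ΔG − c·ΔT) = (+¥187.728 trillion) / 0.66528 ≈ +¥282.2 trillion.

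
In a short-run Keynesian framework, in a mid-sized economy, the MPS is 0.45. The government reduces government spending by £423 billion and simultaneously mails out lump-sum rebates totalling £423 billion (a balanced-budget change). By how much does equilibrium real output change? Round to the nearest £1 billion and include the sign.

MPC = 1 − MPS = 1 − 0.45 = 0.55.
Expenditure multiplier = 1/(1 − MPC) = 1/(1 − 0.55) = 1/0.45 ≈ 2.222.
ΔG contributes k·ΔG = (−£423 billion) / 0.45 = −£940 billion.
ΔT of −£423 billion changes first-round spending by −c·ΔT = +£232.65 billion, contributing k·(−c·ΔT) = (+£232.65 billion) / 0.45 = +£517 billion.
With ΔG = ΔT and no other leakages, the balanced-budget multiplier is 1, so ΔY = ΔG = −£423 billion.

−£423 billion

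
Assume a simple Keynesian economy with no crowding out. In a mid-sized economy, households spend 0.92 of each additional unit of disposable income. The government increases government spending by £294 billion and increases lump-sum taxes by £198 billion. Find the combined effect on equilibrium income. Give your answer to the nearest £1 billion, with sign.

Expenditure multiplier = 1/(1 − MPC) = 1/(1 − 0.92) = 1/0.08 = 12.5.
ΔG contributes k·ΔG = (+£294 billion) / 0.08 = +£3,675 billion.
ΔT of +£198 billion changes first-round spending by −c·ΔT = −£182.16 billion, contributing k·(−c·ΔT) = (−£182.16 billion) / 0.08 = −£2,277 billion.
Net ΔY = k(ΔG − c·ΔT) = (+£111.84 billion) / 0.08 = +£1,398 billion.

+£1,398 billion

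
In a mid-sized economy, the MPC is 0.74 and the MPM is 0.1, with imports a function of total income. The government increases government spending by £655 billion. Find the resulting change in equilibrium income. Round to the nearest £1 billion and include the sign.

Government-spending multiplier = 1/(1 − c + m) = 1/(1 − 0.74 + 0.1) = 1/0.36 ≈ 2.778.
ΔY = k × ΔG = (+£655 billion) / 0.36 ≈ +£1,819 billion.

+£1,819 billion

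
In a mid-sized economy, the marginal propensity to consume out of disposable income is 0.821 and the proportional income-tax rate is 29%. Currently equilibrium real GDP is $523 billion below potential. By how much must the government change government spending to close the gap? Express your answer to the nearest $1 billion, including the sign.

+$218 billion

Spending multiplier = 1/(1 − c(1−t)) = 1/(1 − 0.821×0.71) = 1/0.41709 ≈ 2.398.
Need ΔY = +$523 billion, so ΔG = ΔY/k = (+$523 billion) × 0.41709 ≈ +$218 billion.
The government should increase government spending by $218 billion.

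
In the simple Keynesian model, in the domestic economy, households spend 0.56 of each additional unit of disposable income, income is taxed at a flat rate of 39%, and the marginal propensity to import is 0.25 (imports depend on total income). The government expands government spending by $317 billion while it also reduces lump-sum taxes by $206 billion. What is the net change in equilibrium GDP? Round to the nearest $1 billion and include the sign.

Expenditure multiplier = 1/(1 − c(1−t) + m) = 1/(1 − 0.56×0.61 + 0.25) = 1/0.9084 ≈ 1.101.
ΔG contributes k·ΔG = (+$317 billion) / 0.9084 ≈ +$349 billion.
ΔT of −$206 billion changes first-round spending by −c·ΔT = +$115.36 billion, contributing k·(−c·ΔT) = (+$115.36 billion) / 0.9084 ≈ +$127 billion.
Net ΔY = k(ΔG − c·ΔT) = (+$432.36 billion) / 0.9084 ≈ +$476 billion.

+$476 billion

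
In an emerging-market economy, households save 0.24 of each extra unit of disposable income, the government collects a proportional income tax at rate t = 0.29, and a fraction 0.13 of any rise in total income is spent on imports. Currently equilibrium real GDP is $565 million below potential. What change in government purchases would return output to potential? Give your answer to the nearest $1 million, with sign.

MPC = 1 − MPS = 1 − 0.24 = 0.76.
Spending multiplier = 1/(1 − c(1−t) + m) = 1/(1 − 0.76×0.71 + 0.13) = 1/0.5904 ≈ 1.694.
Need ΔY = +$565 million, so ΔG = ΔY/k = (+$565 million) × 0.5904 ≈ +$334 million.
The government should increase government purchases by $334 million.

+$334 million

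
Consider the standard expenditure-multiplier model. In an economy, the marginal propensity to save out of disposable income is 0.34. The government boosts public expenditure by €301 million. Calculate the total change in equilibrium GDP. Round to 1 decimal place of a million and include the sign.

+€885.3 million

MPC = 1 − MPS = 1 − 0.34 = 0.66.
Expenditure multiplier = 1/(1 − MPC) = 1/(1 − 0.66) = 1/0.34 ≈ 2.941.
ΔY = k × ΔG = (+€301 million) / 0.34 ≈ +€885.3 million.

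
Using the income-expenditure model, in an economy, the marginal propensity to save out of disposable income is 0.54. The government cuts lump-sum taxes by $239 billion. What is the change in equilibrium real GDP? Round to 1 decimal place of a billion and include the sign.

MPC = 1 − MPS = 1 − 0.54 = 0.46.
A lump-sum tax change of −$239 billion shifts disposable income by +$239 billion; first-round consumption changes by −c × ΔT = −0.46 × (−$239 billion) = +$109.94 billion.
Expenditure multiplier = 1/(1 − MPC) = 1/(1 − 0.46) = 1/0.54 ≈ 1.852.
The tax multiplier is −c × k ≈ −0.852, so ΔY = k × (−c·ΔT) = (+$109.94 billion) / 0.54 ≈ +$203.6 billion.

+$203.6 billion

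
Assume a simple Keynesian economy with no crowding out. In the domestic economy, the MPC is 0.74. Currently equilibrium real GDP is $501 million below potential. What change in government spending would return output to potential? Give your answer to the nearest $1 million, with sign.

Spending multiplier = 1/(1 − MPC) = 1/(1 − 0.74) = 1/0.26 ≈ 3.846.
Need ΔY = +$501 million, so ΔG = ΔY/k = (+$501 million) × 0.26 ≈ +$130 million.
The government should increase government spending by $130 million.

+$130 million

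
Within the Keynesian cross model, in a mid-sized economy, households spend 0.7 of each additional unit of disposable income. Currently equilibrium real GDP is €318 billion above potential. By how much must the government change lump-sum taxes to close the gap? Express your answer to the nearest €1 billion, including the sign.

+€136 billion

Spending multiplier = 1/(1 − MPC) = 1/(1 − 0.7) = 1/0.3 ≈ 3.333.
Tax multiplier = −c·k = −0.7/0.3 ≈ −2.333. Need ΔY = −€318 billion, so ΔT = ΔY/(−c·k) = −(−€318 billion) × 0.3 / 0.7 ≈ +€136 billion.
The government should raise lump-sum taxes by €136 billion.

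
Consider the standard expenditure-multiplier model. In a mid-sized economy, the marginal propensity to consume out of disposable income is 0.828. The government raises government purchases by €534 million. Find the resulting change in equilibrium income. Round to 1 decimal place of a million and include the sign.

+€3,104.7 million

Expenditure multiplier = 1/(1 − MPC) = 1/(1 − 0.828) = 1/0.172 ≈ 5.814.
ΔY = k × ΔG = (+€534 million) / 0.172 ≈ +€3,104.7 million.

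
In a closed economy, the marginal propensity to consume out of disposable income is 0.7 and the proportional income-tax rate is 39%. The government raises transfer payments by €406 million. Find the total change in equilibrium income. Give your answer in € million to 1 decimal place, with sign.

+€496.0 million

The transfer change shifts disposable income by +€406 million, so first-round consumption changes by c·ΔTR = 0.7 × (+€406 million) = +€284.2 million.
Expenditure multiplier = 1/(1 − c(1−t)) = 1/(1 − 0.7×0.61) = 1/0.573 ≈ 1.745.
The transfer multiplier is c × k ≈ 1.222, so ΔY = k × (c·ΔTR) = (+€284.2 million) / 0.573 ≈ +€496 million.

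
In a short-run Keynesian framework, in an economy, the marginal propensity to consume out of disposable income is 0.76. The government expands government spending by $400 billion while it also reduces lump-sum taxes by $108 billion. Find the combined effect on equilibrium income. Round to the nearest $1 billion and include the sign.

+$2,009 billion

Expenditure multiplier = 1/(1 − MPC) = 1/(1 − 0.76) = 1/0.24 ≈ 4.167.
ΔG contributes k·ΔG = (+$400 billion) / 0.24 ≈ +$1,666.7 billion.
ΔT of −$108 billion changes first-round spending by −c·ΔT = +$82.08 billion, contributing k·(−c·ΔT) = (+$82.08 billion) / 0.24 = +$342 billion.
Net ΔY = k(ΔG − c·ΔT) = (+$482.08 billion) / 0.24 ≈ +$2,009 billion.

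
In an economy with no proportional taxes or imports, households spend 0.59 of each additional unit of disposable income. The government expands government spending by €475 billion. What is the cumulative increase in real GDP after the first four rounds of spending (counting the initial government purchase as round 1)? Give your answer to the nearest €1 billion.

€1,018 billion

Round 1 adds ΔG = €475 billion; each later round is MPC = 0.59 times the previous.
After 4 rounds: 475 + 280.25 + 165.3475 + 97.555025 = ΔG·(1 − c^4)/(1 − c) = 475 × (1 − 0.12117361)/0.41 ≈ €1,018 billion.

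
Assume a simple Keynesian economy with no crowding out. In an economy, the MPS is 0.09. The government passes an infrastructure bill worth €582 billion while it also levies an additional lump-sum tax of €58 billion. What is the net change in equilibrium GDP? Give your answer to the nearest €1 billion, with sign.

MPC = 1 − MPS = 1 − 0.09 = 0.91.
Expenditure multiplier = 1/(1 − MPC) = 1/(1 − 0.91) = 1/0.09 ≈ 11.111.
ΔG contributes k·ΔG = (+€582 billion) / 0.09 ≈ +€6,466.7 billion.
ΔT of +€58 billion changes first-round spending by −c·ΔT = −€52.78 billion, contributing k·(−c·ΔT) = (−€52.78 billion) / 0.09 ≈ −€586.4 billion.
Net ΔY = k(ΔG − c·ΔT) = (+€529.22 billion) / 0.09 ≈ +€5,880 billion.

+€5,880 billion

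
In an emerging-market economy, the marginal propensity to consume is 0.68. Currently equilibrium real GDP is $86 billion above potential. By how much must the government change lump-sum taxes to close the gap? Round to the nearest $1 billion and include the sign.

+$40 billion

Spending multiplier = 1/(1 − MPC) = 1/(1 − 0.68) = 1/0.32 = 3.125.
Tax multiplier = −c·k = −0.68/0.32 = −2.125. Need ΔY = −$86 billion, so ΔT = ΔY/(−c·k) = −(−$86 billion) × 0.32 / 0.68 ≈ +$40 billion.
The government should raise lump-sum taxes by $40 billion.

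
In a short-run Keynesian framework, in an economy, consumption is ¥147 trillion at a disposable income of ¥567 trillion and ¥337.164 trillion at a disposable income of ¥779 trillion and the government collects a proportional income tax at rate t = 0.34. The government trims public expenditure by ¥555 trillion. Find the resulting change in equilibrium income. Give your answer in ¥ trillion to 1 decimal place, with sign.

MPC = ΔC/ΔYd = (337.164 − 147)/(779 − 567) = 190.164/212 = 0.897.
Government-spending multiplier = 1/(1 − c(1−t)) = 1/(1 − 0.897×0.66) = 1/0.40798 ≈ 2.451.
ΔY = k × ΔG = (−¥555 trillion) / 0.40798 ≈ −¥1,360.4 trillion.

−¥1,360.4 trillion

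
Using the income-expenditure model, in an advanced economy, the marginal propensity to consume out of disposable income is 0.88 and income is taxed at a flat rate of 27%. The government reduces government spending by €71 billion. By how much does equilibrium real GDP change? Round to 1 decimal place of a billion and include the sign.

Spending multiplier = 1/(1 − c(1−t)) = 1/(1 − 0.88×0.73) = 1/0.3576 ≈ 2.796.
ΔY = k × ΔG = (−€71 billion) / 0.3576 ≈ −€198.5 billion.

−€198.5 billion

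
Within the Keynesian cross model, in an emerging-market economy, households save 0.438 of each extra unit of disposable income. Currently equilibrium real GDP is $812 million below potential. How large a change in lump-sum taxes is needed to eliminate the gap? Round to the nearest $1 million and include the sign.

MPC = 1 − MPS = 1 − 0.438 = 0.562.
Spending multiplier = 1/(1 − MPC) = 1/(1 − 0.562) = 1/0.438 ≈ 2.283.
Tax multiplier = −c·k = −0.562/0.438 ≈ −1.283. Need ΔY = +$812 million, so ΔT = ΔY/(−c·k) = −(+$812 million) × 0.438 / 0.562 ≈ −$633 million.
The government should cut lump-sum taxes by $633 million.

−$633 million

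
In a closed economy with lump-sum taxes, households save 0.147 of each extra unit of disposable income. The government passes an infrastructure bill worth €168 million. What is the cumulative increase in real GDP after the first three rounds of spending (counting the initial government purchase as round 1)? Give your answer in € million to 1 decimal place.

€433.5 million

MPC = 1 − MPS = 1 − 0.147 = 0.853.
Round 1 adds ΔG = €168 million; each later round is MPC = 0.853 times the previous.
After 3 rounds: 168 + 143.304 + 122.238312 = ΔG·(1 − c^3)/(1 − c) = 168 × (1 − 0.620650477)/0.147 ≈ €433.5 million.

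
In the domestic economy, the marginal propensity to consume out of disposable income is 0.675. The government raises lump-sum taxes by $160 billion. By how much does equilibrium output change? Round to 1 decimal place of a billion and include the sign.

A lump-sum tax change of +$160 billion shifts disposable income by −$160 billion; first-round consumption changes by −c × ΔT = −0.675 × (+$160 billion) = −$108 billion.
Expenditure multiplier = 1/(1 − MPC) = 1/(1 − 0.675) = 1/0.325 ≈ 3.077.
The tax multiplier is −c × k ≈ −2.077, so ΔY = k × (−c·ΔT) = (−$108 billion) / 0.325 ≈ −$332.3 billion.

−$332.3 billion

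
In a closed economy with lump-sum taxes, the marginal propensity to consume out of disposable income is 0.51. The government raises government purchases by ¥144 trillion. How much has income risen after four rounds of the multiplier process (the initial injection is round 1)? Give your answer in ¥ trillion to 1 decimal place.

¥274.0 trillion

Round 1 adds ΔG = ¥144 trillion; each later round is MPC = 0.51 times the previous.
After 4 rounds: 144 + 73.44 + 37.4544 + 19.101744 = ΔG·(1 − c^4)/(1 − c) = 144 × (1 − 0.06765201)/0.49 ≈ ¥274 trillion.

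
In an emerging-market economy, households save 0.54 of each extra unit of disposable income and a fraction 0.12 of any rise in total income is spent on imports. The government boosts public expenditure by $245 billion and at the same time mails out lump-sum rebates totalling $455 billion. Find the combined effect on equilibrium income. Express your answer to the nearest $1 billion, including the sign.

MPC = 1 − MPS = 1 − 0.54 = 0.46.
Expenditure multiplier = 1/(1 − c + m) = 1/(1 − 0.46 + 0.12) = 1/0.66 ≈ 1.515.
ΔG contributes k·ΔG = (+$245 billion) / 0.66 ≈ +$371.2 billion.
ΔT of −$455 billion changes first-round spending by −c·ΔT = +$209.3 billion, contributing k·(−c·ΔT) = (+$209.3 billion) / 0.66 ≈ +$317.1 billion.
Net ΔY = k(ΔG − c·ΔT) = (+$454.3 billion) / 0.66 ≈ +$688 billion.

+$688 billion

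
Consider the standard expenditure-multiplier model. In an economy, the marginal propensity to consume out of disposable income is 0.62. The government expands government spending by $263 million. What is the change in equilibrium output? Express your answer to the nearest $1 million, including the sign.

+$692 million

Government-spending multiplier = 1/(1 − MPC) = 1/(1 − 0.62) = 1/0.38 ≈ 2.632.
ΔY = k × ΔG = (+$263 million) / 0.38 ≈ +$692 million.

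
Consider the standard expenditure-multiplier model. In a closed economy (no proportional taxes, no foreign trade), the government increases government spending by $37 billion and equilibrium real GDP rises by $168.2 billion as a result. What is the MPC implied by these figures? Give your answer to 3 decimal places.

0.780

Implied spending multiplier k = ΔY/ΔG = 168.2/37 ≈ 4.5459.
Since k = 1/(1 − MPC), MPC = 1 − 1/k = 1 − ΔG/ΔY = 1 − 37/168.2 ≈ 0.780.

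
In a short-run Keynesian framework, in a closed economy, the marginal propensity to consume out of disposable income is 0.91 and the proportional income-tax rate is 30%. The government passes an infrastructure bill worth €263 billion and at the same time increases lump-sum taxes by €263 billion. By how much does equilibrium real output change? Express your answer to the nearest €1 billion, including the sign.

+€65 billion

Expenditure multiplier = 1/(1 − c(1−t)) = 1/(1 − 0.91×0.7) = 1/0.363 ≈ 2.755.
ΔG contributes k·ΔG = (+€263 billion) / 0.363 ≈ +€724.5 billion.
ΔT of +€263 billion changes first-round spending by −c·ΔT = −€239.33 billion, contributing k·(−c·ΔT) = (−€239.33 billion) / 0.363 ≈ −€659.3 billion.
Net ΔY = k(ΔG − c·ΔT) = (+€23.67 billion) / 0.363 ≈ +€65 billion.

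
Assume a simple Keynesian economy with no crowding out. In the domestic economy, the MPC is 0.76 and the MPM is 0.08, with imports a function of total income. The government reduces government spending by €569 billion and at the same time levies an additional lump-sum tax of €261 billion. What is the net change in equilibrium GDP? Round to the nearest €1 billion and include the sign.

−€2,398 billion

Expenditure multiplier = 1/(1 − c + m) = 1/(1 − 0.76 + 0.08) = 1/0.32 = 3.125.
ΔG contributes k·ΔG = (−€569 billion) / 0.32 ≈ −€1,778.1 billion.
ΔT of +€261 billion changes first-round spending by −c·ΔT = −€198.36 billion, contributing k·(−c·ΔT) = (−€198.36 billion) / 0.32 ≈ −€619.9 billion.
Net ΔY = k(ΔG − c·ΔT) = (−€767.36 billion) / 0.32 = −€2,398 billion.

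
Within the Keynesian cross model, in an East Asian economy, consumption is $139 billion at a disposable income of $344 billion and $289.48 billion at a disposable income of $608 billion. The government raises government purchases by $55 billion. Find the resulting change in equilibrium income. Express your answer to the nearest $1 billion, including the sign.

+$128 billion

MPC = ΔC/ΔYd = (289.48 − 139)/(608 − 344) = 150.48/264 = 0.57.
Government-spending multiplier = 1/(1 − MPC) = 1/(1 − 0.57) = 1/0.43 ≈ 2.326.
ΔY = k × ΔG = (+$55 billion) / 0.43 ≈ +$128 billion.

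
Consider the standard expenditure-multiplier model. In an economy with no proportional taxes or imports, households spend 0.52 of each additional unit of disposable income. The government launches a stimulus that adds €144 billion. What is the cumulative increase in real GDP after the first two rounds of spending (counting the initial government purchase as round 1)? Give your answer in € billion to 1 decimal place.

Round 1 adds ΔG = €144 billion; each later round is MPC = 0.52 times the previous.
After 2 rounds: 144 + 74.88 = ΔG·(1 − c^2)/(1 − c) = 144 × (1 − 0.2704)/0.48 ≈ €218.9 billion.

€218.9 billion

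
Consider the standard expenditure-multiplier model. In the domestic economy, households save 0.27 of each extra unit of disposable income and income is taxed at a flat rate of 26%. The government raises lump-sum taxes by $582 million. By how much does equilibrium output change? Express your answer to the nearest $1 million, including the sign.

MPC = 1 − MPS = 1 − 0.27 = 0.73.
A lump-sum tax change of +$582 million shifts disposable income by −$582 million; first-round consumption changes by −c × ΔT = −0.73 × (+$582 million) = −$424.86 million.
Expenditure multiplier = 1/(1 − c(1−t)) = 1/(1 − 0.73×0.74) = 1/0.4598 ≈ 2.175.
The tax multiplier is −c × k ≈ −1.588, so ΔY = k × (−c·ΔT) = (−$424.86 million) / 0.4598 ≈ −$924 million.

−$924 million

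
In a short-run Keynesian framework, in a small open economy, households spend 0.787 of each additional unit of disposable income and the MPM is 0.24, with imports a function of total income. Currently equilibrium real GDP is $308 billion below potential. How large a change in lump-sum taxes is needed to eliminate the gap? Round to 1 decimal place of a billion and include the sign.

−$177.3 billion

Spending multiplier = 1/(1 − c + m) = 1/(1 − 0.787 + 0.24) = 1/0.453 ≈ 2.208.
Tax multiplier = −c·k = −0.787/0.453 ≈ −1.737. Need ΔY = +$308 billion, so ΔT = ΔY/(−c·k) = −(+$308 billion) × 0.453 / 0.787 ≈ −$177.3 billion.
The government should cut lump-sum taxes by $177.3 billion.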